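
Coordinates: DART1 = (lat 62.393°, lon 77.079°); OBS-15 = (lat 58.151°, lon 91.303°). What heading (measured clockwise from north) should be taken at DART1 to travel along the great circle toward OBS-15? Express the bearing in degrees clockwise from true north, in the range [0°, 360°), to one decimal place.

Δλ = 14.2240°
y = sin Δλ · cos φ₂ = 0.129659
x = cos φ₁ sin φ₂ − sin φ₁ cos φ₂ cos Δλ = -0.059634
θ = atan2(y, x) = 114.6990° → 114.6990° (mod 360°)

114.7°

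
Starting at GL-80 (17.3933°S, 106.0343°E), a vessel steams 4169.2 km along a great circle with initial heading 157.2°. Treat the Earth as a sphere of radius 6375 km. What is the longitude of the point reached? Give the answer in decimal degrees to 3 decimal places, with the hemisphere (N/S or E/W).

δ = d/R = 4169.2/6375 = 0.653992 rad
φ₂ = arcsin(sin φ₁ cos δ + cos φ₁ sin δ cos θ)
   = arcsin(-0.29893·0.79366 + 0.95428·0.60836·-0.92186) = -50.57255°
λ₂ = λ₁ + atan2(sin θ sin δ cos φ₁, cos δ − sin φ₁ sin φ₂) = 127.82390°

127.824°E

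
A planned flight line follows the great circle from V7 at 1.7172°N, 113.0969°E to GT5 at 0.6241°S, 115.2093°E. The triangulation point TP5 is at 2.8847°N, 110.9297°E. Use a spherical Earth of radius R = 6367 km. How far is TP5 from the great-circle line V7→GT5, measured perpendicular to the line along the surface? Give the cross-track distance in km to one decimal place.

91.5 km

δ₁₃ = central angle V7→TP5 = 0.042937 rad  (haversine)
θ₁₃ = bearing V7→TP5 = 298.371°,  θ₁₂ = bearing V7→GT5 = 137.928°
dₓₜ = R·arcsin(sin δ₁₃ · sin(θ₁₃ − θ₁₂)) = 6367·arcsin(0.04292·sin(160.443°)) = 91.486 km
|dₓₜ| = 91.486 km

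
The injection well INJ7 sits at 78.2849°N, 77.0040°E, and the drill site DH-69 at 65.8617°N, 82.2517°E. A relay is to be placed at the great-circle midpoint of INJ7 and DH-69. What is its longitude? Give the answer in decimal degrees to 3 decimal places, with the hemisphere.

80.511°E

Bx = cos φ₂ cos Δλ = 0.407227,  By = cos φ₂ sin Δλ = 0.037402
φₘ = atan2(sin φ₁ + sin φ₂, √((cos φ₁ + Bx)² + By²)) = 72.08890°
λₘ = λ₁ + atan2(By, cos φ₁ + Bx) = 80.51116°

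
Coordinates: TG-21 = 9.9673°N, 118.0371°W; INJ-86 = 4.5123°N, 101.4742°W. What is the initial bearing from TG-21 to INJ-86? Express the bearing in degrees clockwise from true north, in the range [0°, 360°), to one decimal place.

Δλ = 16.5629°
y = sin Δλ · cos φ₂ = 0.284184
x = cos φ₁ sin φ₂ − sin φ₁ cos φ₂ cos Δλ = -0.087904
θ = atan2(y, x) = 107.1880° → 107.1880° (mod 360°)

107.2°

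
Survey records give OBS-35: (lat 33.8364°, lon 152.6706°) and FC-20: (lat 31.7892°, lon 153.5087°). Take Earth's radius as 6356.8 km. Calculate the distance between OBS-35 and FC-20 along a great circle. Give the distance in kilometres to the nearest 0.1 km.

Δφ = -2.0472°,  Δλ = 0.8381°
a = sin²(Δφ/2) + cos φ₁ cos φ₂ sin²(Δλ/2) = 0.000357
c = 2·arcsin(√a) = 0.037786 rad = 2.1650°
d = R·c = 6356.8 × 0.037786 = 240.2 km

240.2 km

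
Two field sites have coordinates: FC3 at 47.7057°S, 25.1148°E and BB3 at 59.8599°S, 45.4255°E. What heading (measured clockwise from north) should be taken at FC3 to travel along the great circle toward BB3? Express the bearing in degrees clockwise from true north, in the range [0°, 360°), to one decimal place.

143.3°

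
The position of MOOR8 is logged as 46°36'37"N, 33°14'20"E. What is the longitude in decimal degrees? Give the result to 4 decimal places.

33.2389°E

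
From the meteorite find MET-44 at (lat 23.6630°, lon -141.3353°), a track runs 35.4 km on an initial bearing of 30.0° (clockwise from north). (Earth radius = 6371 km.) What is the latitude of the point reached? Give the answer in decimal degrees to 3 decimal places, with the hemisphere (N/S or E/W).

δ = d/R = 35.4/6371 = 0.005556 rad
φ₂ = arcsin(sin φ₁ cos δ + cos φ₁ sin δ cos θ)
   = arcsin(0.40136·0.99998 + 0.91592·0.00556·0.86603) = 23.93861°
λ₂ = λ₁ + atan2(sin θ sin δ cos φ₁, cos δ − sin φ₁ sin φ₂) = -141.16114°

23.939°N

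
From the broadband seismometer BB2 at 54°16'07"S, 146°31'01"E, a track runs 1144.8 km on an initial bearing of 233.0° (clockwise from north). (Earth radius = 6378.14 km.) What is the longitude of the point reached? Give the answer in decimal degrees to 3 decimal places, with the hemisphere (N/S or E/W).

BB2: φ = -54.26861°, λ = +146.51694°
δ = d/R = 1144.8/6378.14 = 0.179488 rad
φ₂ = arcsin(sin φ₁ cos δ + cos φ₁ sin δ cos θ)
   = arcsin(-0.81176·0.98394 + 0.58399·0.17853·-0.60182) = -59.48160°
λ₂ = λ₁ + atan2(sin θ sin δ cos φ₁, cos δ − sin φ₁ sin φ₂) = 130.21103°

130.211°E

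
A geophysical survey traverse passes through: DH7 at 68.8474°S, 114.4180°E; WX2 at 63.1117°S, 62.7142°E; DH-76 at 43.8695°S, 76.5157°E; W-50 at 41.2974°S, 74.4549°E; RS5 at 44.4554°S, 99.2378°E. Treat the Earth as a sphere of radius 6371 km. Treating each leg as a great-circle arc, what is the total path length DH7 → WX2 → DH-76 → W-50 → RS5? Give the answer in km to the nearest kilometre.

DH7→WX2: c = 0.368318 rad, d = 2346.56 km
WX2→DH-76: c = 0.363324 rad, d = 2314.74 km
DH-76→W-50: c = 0.052117 rad, d = 332.04 km
W-50→RS5: c = 0.320455 rad, d = 2041.62 km
Total = 2346.56 + 2314.74 + 332.04 + 2041.62 = 7034.95 km

7035 km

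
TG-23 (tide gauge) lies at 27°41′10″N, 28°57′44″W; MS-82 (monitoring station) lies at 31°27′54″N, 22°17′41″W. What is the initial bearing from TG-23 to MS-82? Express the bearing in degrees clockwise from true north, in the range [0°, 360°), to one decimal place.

55.3°

TG-23: φ = +27.68611°, λ = -28.96222°
MS-82: φ = +31.46500°, λ = -22.29472°
Δλ = 6.6675°
y = sin Δλ · cos φ₂ = 0.099035
x = cos φ₁ sin φ₂ − sin φ₁ cos φ₂ cos Δλ = 0.068587
θ = atan2(y, x) = 55.2954° → 55.2954° (mod 360°)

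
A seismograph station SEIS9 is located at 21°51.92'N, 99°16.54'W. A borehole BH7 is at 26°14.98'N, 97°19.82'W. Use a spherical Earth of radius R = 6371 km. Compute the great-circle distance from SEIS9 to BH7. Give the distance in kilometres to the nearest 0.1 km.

526.0 km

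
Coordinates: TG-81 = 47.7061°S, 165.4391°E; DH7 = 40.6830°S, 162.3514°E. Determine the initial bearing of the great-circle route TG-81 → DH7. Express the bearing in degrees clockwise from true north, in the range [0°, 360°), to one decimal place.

341.4°

Δλ = -3.0877°
y = sin Δλ · cos φ₂ = -0.040847
x = cos φ₁ sin φ₂ − sin φ₁ cos φ₂ cos Δλ = 0.121455
θ = atan2(y, x) = -18.5884° → 341.4116° (mod 360°)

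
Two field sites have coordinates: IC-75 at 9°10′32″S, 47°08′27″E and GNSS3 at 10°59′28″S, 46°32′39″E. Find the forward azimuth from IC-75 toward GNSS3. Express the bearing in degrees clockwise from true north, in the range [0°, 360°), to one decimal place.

IC-75: φ = -9.17556°, λ = +47.14083°
GNSS3: φ = -10.99111°, λ = +46.54417°
Δλ = -0.5967°
y = sin Δλ · cos φ₂ = -0.010223
x = cos φ₁ sin φ₂ − sin φ₁ cos φ₂ cos Δλ = -0.031691
θ = atan2(y, x) = -162.1216° → 197.8784° (mod 360°)

197.9°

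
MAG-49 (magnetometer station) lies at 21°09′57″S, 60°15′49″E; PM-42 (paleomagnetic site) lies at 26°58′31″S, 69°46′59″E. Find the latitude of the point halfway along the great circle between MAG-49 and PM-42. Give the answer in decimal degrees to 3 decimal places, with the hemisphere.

24.144°S

MAG-49: φ = -21.16583°, λ = +60.26361°
PM-42: φ = -26.97528°, λ = +69.78306°
Bx = cos φ₂ cos Δλ = 0.878930,  By = cos φ₂ sin Δλ = 0.147389
φₘ = atan2(sin φ₁ + sin φ₂, √((cos φ₁ + Bx)² + By²)) = -24.14431°
λₘ = λ₁ + atan2(By, cos φ₁ + Bx) = 64.91520°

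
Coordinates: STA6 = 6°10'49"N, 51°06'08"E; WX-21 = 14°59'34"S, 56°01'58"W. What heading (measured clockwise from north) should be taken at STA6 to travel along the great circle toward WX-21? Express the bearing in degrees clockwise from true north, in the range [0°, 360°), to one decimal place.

STA6: φ = +6.18028°, λ = +51.10222°
WX-21: φ = -14.99278°, λ = -56.03278°
Δλ = -107.1350°
y = sin Δλ · cos φ₂ = -0.923083
x = cos φ₁ sin φ₂ − sin φ₁ cos φ₂ cos Δλ = -0.226555
θ = atan2(y, x) = -103.7897° → 256.2103° (mod 360°)

256.2°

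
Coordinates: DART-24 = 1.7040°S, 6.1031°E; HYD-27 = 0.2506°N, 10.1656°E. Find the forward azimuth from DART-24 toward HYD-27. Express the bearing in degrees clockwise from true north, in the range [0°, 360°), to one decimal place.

Δλ = 4.0625°
y = sin Δλ · cos φ₂ = 0.070844
x = cos φ₁ sin φ₂ − sin φ₁ cos φ₂ cos Δλ = 0.034033
θ = atan2(y, x) = 64.3407° → 64.3407° (mod 360°)

64.3°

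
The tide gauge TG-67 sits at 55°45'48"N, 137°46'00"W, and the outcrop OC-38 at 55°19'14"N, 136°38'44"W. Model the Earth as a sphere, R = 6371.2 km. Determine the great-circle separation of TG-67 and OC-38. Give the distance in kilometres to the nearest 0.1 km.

TG-67: φ = +55.76333°, λ = -137.76667°
OC-38: φ = +55.32056°, λ = -136.64556°
Δφ = -0.4428°,  Δλ = 1.1211°
a = sin²(Δφ/2) + cos φ₁ cos φ₂ sin²(Δλ/2) = 0.000046
c = 2·arcsin(√a) = 0.013501 rad = 0.7736°
d = R·c = 6371.2 × 0.013501 = 86.0 km

86.0 km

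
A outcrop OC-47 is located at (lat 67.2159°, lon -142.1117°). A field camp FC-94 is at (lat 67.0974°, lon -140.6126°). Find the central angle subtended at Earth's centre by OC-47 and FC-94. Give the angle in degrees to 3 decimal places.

0.594°

Δφ = -0.1185°,  Δλ = 1.4991°
a = sin²(Δφ/2) + cos φ₁ cos φ₂ sin²(Δλ/2) = 0.000027
c = 2·arcsin(√a) = 0.010365 rad = 0.5939°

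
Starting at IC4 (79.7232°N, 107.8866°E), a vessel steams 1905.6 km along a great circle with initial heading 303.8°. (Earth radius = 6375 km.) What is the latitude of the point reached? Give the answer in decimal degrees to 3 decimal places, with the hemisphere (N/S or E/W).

75.825°N

δ = d/R = 1905.6/6375 = 0.298918 rad
φ₂ = arcsin(sin φ₁ cos δ + cos φ₁ sin δ cos θ)
   = arcsin(0.98396·0.95566 + 0.17840·0.29449·0.55630) = 75.82467°
λ₂ = λ₁ + atan2(sin θ sin δ cos φ₁, cos δ − sin φ₁ sin φ₂) = 20.06288°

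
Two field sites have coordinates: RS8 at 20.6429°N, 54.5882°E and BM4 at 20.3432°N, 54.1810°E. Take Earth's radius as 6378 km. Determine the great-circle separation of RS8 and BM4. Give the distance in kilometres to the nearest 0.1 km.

Δφ = -0.2997°,  Δλ = -0.4072°
a = sin²(Δφ/2) + cos φ₁ cos φ₂ sin²(Δλ/2) = 0.000018
c = 2·arcsin(√a) = 0.008466 rad = 0.4851°
d = R·c = 6378 × 0.008466 = 54.0 km

54.0 km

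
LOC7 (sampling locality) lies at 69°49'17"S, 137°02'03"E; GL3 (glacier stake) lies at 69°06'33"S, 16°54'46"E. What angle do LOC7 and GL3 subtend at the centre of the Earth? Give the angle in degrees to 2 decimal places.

LOC7: φ = -69.82139°, λ = +137.03417°
GL3: φ = -69.10917°, λ = +16.91278°
Δφ = 0.7122°,  Δλ = -120.1214°
a = sin²(Δφ/2) + cos φ₁ cos φ₂ sin²(Δλ/2) = 0.092405
c = 2·arcsin(√a) = 0.617738 rad = 35.3938°

35.39°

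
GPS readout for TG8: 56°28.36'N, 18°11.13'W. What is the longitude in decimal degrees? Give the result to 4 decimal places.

18° + 11.13′/60 = 18 + 0.18550 = 18.1855°

18.1855°W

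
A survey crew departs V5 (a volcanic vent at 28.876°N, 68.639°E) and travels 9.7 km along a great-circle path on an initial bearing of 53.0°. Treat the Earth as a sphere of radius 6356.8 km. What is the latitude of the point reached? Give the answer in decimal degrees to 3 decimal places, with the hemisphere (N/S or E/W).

28.929°N

δ = d/R = 9.7/6356.8 = 0.001526 rad
φ₂ = arcsin(sin φ₁ cos δ + cos φ₁ sin δ cos θ)
   = arcsin(0.48292·1.00000 + 0.87567·0.00153·0.60182) = 28.92859°
λ₂ = λ₁ + atan2(sin θ sin δ cos φ₁, cos δ − sin φ₁ sin φ₂) = 68.71878°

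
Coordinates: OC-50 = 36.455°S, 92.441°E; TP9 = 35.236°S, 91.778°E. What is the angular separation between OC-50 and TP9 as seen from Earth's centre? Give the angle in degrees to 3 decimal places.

Δφ = 1.2190°,  Δλ = -0.6630°
a = sin²(Δφ/2) + cos φ₁ cos φ₂ sin²(Δλ/2) = 0.000135
c = 2·arcsin(√a) = 0.023251 rad = 1.3322°

1.332°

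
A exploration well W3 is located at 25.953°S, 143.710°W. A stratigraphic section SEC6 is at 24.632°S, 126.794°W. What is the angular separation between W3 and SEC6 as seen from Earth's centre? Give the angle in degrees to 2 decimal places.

15.34°

Δφ = 1.3210°,  Δλ = 16.9160°
a = sin²(Δφ/2) + cos φ₁ cos φ₂ sin²(Δλ/2) = 0.017815
c = 2·arcsin(√a) = 0.267744 rad = 15.3406°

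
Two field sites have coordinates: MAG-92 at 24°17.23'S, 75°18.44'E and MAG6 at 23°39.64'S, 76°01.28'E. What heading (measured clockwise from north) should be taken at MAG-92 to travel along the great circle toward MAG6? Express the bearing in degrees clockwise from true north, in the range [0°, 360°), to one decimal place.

MAG-92: φ = -24.28717°, λ = +75.30733°
MAG6: φ = -23.66067°, λ = +76.02133°
Δλ = 0.7140°
y = sin Δλ · cos φ₂ = 0.011414
x = cos φ₁ sin φ₂ − sin φ₁ cos φ₂ cos Δλ = 0.010905
θ = atan2(y, x) = 46.3059° → 46.3059° (mod 360°)

46.3°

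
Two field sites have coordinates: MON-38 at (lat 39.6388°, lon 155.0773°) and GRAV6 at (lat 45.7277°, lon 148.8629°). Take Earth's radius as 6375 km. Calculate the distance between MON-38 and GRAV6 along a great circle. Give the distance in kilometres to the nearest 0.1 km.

846.4 km

Δφ = 6.0889°,  Δλ = -6.2144°
a = sin²(Δφ/2) + cos φ₁ cos φ₂ sin²(Δλ/2) = 0.004400
c = 2·arcsin(√a) = 0.132765 rad = 7.6069°
d = R·c = 6375 × 0.132765 = 846.4 km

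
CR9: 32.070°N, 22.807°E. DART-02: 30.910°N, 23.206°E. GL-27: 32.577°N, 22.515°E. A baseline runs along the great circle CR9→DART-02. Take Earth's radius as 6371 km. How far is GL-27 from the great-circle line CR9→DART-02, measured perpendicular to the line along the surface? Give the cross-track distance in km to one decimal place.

10.3 km

δ₁₃ = central angle CR9→GL-27 = 0.009841 rad  (haversine)
θ₁₃ = bearing CR9→GL-27 = 334.126°,  θ₁₂ = bearing CR9→DART-02 = 163.549°
dₓₜ = R·arcsin(sin δ₁₃ · sin(θ₁₃ − θ₁₂)) = 6371·arcsin(0.00984·sin(170.578°)) = 10.264 km
|dₓₜ| = 10.264 km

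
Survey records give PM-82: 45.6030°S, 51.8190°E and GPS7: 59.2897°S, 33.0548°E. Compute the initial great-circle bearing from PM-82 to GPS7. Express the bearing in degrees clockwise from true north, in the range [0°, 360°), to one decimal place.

212.7°

Δλ = -18.7642°
y = sin Δλ · cos φ₂ = -0.164278
x = cos φ₁ sin φ₂ − sin φ₁ cos φ₂ cos Δλ = -0.256007
θ = atan2(y, x) = -147.3119° → 212.6881° (mod 360°)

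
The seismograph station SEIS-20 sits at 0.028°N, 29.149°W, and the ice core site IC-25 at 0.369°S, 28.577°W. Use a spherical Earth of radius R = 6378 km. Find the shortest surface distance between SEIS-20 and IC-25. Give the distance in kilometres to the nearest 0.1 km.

77.5 km

Δφ = -0.3970°,  Δλ = 0.5720°
a = sin²(Δφ/2) + cos φ₁ cos φ₂ sin²(Δλ/2) = 0.000037
c = 2·arcsin(√a) = 0.012152 rad = 0.6963°
d = R·c = 6378 × 0.012152 = 77.5 km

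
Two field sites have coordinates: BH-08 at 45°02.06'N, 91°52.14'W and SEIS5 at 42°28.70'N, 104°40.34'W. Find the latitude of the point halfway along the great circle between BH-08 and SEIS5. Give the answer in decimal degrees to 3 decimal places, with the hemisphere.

43.935°N

BH-08: φ = +45.03433°, λ = -91.86900°
SEIS5: φ = +42.47833°, λ = -104.67233°
Bx = cos φ₂ cos Δλ = 0.719195,  By = cos φ₂ sin Δλ = -0.163441
φₘ = atan2(sin φ₁ + sin φ₂, √((cos φ₁ + Bx)² + By²)) = 43.93529°
λₘ = λ₁ + atan2(By, cos φ₁ + Bx) = -98.40798°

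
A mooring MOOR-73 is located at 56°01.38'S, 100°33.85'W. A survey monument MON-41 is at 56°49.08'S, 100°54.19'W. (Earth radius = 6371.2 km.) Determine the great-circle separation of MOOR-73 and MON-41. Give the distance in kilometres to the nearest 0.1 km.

MOOR-73: φ = -56.02300°, λ = -100.56417°
MON-41: φ = -56.81800°, λ = -100.90317°
Δφ = -0.7950°,  Δλ = -0.3390°
a = sin²(Δφ/2) + cos φ₁ cos φ₂ sin²(Δλ/2) = 0.000051
c = 2·arcsin(√a) = 0.014256 rad = 0.8168°
d = R·c = 6371.2 × 0.014256 = 90.8 km

90.8 km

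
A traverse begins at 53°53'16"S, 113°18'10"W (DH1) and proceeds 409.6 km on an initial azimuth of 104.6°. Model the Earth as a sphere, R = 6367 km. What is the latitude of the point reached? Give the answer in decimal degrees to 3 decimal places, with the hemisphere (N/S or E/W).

54.661°S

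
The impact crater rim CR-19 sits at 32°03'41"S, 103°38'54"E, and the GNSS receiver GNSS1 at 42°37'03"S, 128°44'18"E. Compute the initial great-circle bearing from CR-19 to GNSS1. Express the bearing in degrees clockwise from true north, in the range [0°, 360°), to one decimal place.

125.2°

CR-19: φ = -32.06139°, λ = +103.64833°
GNSS1: φ = -42.61750°, λ = +128.73833°
Δλ = 25.0900°
y = sin Δλ · cos φ₂ = 0.312048
x = cos φ₁ sin φ₂ − sin φ₁ cos φ₂ cos Δλ = -0.220057
θ = atan2(y, x) = 125.1916° → 125.1916° (mod 360°)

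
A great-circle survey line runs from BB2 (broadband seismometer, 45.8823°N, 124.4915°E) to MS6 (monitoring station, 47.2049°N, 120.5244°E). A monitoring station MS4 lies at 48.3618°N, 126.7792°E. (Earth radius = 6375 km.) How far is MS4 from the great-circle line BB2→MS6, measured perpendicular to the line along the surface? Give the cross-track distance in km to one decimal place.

324.9 km

δ₁₃ = central angle BB2→MS4 = 0.051091 rad  (haversine)
θ₁₃ = bearing BB2→MS4 = 31.288°,  θ₁₂ = bearing BB2→MS6 = 297.291°
dₓₜ = R·arcsin(sin δ₁₃ · sin(θ₁₃ − θ₁₂)) = 6375·arcsin(0.05107·sin(-266.003°)) = 324.914 km
|dₓₜ| = 324.914 km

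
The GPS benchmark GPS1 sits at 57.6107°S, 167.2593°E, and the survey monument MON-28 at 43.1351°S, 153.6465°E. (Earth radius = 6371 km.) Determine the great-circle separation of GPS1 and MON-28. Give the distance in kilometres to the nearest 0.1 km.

1869.1 km

Δφ = 14.4756°,  Δλ = -13.6128°
a = sin²(Δφ/2) + cos φ₁ cos φ₂ sin²(Δλ/2) = 0.021363
c = 2·arcsin(√a) = 0.293376 rad = 16.8092°
d = R·c = 6371 × 0.293376 = 1869.1 km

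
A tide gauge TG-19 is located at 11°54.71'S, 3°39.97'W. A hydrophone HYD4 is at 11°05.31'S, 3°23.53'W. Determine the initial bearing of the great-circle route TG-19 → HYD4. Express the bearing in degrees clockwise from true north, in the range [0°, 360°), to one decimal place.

TG-19: φ = -11.91183°, λ = -3.66617°
HYD4: φ = -11.08850°, λ = -3.39217°
Δλ = 0.2740°
y = sin Δλ · cos φ₂ = 0.004693
x = cos φ₁ sin φ₂ − sin φ₁ cos φ₂ cos Δλ = 0.014367
θ = atan2(y, x) = 18.0893° → 18.0893° (mod 360°)

18.1°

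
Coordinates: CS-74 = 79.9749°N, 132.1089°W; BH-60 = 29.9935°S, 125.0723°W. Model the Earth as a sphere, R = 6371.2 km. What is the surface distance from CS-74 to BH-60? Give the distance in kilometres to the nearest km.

Δφ = -109.9684°,  Δλ = 7.0366°
a = sin²(Δφ/2) + cos φ₁ cos φ₂ sin²(Δλ/2) = 0.671319
c = 2·arcsin(√a) = 1.920519 rad = 110.0376°
d = R·c = 6371.2 × 1.920519 = 12236.0 km

12236 km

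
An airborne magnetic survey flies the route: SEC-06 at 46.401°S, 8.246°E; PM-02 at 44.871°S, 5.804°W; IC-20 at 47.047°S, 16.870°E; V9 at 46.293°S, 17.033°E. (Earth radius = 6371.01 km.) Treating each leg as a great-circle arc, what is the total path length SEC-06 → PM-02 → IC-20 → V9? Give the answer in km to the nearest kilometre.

SEC-06→PM-02: c = 0.173289 rad, d = 1104.03 km
PM-02→IC-20: c = 0.276720 rad, d = 1762.99 km
IC-20→V9: c = 0.013304 rad, d = 84.76 km
Total = 1104.03 + 1762.99 + 84.76 = 2951.77 km

2952 km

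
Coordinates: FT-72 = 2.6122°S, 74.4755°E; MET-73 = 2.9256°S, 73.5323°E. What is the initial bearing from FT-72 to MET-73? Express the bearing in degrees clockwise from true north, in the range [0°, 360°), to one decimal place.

251.6°

Δλ = -0.9432°
y = sin Δλ · cos φ₂ = -0.016440
x = cos φ₁ sin φ₂ − sin φ₁ cos φ₂ cos Δλ = -0.005476
θ = atan2(y, x) = -108.4227° → 251.5773° (mod 360°)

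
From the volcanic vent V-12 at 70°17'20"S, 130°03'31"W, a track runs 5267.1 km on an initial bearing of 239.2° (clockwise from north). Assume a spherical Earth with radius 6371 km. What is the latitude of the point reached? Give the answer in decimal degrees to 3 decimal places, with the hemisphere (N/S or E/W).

49.877°S

V-12: φ = -70.28889°, λ = -130.05861°
δ = d/R = 5267.1/6371 = 0.826730 rad
φ₂ = arcsin(sin φ₁ cos δ + cos φ₁ sin δ cos θ)
   = arcsin(-0.94141·0.67728 + 0.33728·0.73572·-0.51204) = -49.87666°
λ₂ = λ₁ + atan2(sin θ sin δ cos φ₁, cos δ − sin φ₁ sin φ₂) = 128.64692°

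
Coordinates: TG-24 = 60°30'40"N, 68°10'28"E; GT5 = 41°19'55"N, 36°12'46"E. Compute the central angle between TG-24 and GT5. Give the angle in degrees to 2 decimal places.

TG-24: φ = +60.51111°, λ = +68.17444°
GT5: φ = +41.33194°, λ = +36.21278°
Δφ = -19.1792°,  Δλ = -31.9617°
a = sin²(Δφ/2) + cos φ₁ cos φ₂ sin²(Δλ/2) = 0.055770
c = 2·arcsin(√a) = 0.476816 rad = 27.3196°

27.32°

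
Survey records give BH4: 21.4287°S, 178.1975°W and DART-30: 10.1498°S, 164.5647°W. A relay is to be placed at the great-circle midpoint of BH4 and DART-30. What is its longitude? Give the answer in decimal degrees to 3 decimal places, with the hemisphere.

Bx = cos φ₂ cos Δλ = 0.956618,  By = cos φ₂ sin Δλ = 0.232010
φₘ = atan2(sin φ₁ + sin φ₂, √((cos φ₁ + Bx)² + By²)) = -15.89590°
λₘ = λ₁ + atan2(By, cos φ₁ + Bx) = -171.18987°

171.190°W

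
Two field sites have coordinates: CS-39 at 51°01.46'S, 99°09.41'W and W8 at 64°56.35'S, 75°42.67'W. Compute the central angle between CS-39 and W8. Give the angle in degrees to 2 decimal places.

18.44°

CS-39: φ = -51.02433°, λ = -99.15683°
W8: φ = -64.93917°, λ = -75.71117°
Δφ = -13.9148°,  Δλ = 23.4457°
a = sin²(Δφ/2) + cos φ₁ cos φ₂ sin²(Δλ/2) = 0.025671
c = 2·arcsin(√a) = 0.321832 rad = 18.4396°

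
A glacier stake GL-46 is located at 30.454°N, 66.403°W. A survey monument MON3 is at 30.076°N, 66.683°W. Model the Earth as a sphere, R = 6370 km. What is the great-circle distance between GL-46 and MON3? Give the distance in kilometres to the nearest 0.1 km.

49.9 km

Δφ = -0.3780°,  Δλ = -0.2800°
a = sin²(Δφ/2) + cos φ₁ cos φ₂ sin²(Δλ/2) = 0.000015
c = 2·arcsin(√a) = 0.007832 rad = 0.4487°
d = R·c = 6370 × 0.007832 = 49.9 km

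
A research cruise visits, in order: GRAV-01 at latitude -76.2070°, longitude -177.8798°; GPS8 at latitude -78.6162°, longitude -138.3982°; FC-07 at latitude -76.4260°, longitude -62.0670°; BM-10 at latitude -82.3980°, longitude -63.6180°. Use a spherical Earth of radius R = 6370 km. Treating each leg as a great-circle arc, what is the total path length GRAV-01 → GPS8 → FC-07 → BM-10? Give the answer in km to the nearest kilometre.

3354 km

GRAV-01→GPS8: c = 0.152603 rad, d = 972.08 km
GPS8→FC-07: c = 0.269548 rad, d = 1717.02 km
FC-07→BM-10: c = 0.104340 rad, d = 664.65 km
Total = 972.08 + 1717.02 + 664.65 = 3353.75 km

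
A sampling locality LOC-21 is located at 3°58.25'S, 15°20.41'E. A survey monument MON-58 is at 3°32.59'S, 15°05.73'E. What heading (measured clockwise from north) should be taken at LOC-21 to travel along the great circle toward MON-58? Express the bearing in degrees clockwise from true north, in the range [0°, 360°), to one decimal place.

LOC-21: φ = -3.97083°, λ = +15.34017°
MON-58: φ = -3.54317°, λ = +15.09550°
Δλ = -0.2447°
y = sin Δλ · cos φ₂ = -0.004262
x = cos φ₁ sin φ₂ − sin φ₁ cos φ₂ cos Δλ = 0.007463
θ = atan2(y, x) = -29.7287° → 330.2713° (mod 360°)

330.3°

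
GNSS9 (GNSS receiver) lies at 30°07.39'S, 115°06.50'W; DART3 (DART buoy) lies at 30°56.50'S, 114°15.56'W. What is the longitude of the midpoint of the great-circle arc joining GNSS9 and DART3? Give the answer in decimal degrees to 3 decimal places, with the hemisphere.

GNSS9: φ = -30.12317°, λ = -115.10833°
DART3: φ = -30.94167°, λ = -114.25933°
Bx = cos φ₂ cos Δλ = 0.857597,  By = cos φ₂ sin Δλ = 0.012709
φₘ = atan2(sin φ₁ + sin φ₂, √((cos φ₁ + Bx)² + By²)) = -30.53310°
λₘ = λ₁ + atan2(By, cos φ₁ + Bx) = -114.68562°

114.686°W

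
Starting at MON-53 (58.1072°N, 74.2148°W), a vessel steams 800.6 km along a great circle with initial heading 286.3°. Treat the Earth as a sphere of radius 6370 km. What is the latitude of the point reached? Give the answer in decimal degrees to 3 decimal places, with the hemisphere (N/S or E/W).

59.421°N

δ = d/R = 800.6/6370 = 0.125683 rad
φ₂ = arcsin(sin φ₁ cos δ + cos φ₁ sin δ cos θ)
   = arcsin(0.84904·0.99211 + 0.52833·0.12535·0.28067) = 59.42105°
λ₂ = λ₁ + atan2(sin θ sin δ cos φ₁, cos δ − sin φ₁ sin φ₂) = -87.89489°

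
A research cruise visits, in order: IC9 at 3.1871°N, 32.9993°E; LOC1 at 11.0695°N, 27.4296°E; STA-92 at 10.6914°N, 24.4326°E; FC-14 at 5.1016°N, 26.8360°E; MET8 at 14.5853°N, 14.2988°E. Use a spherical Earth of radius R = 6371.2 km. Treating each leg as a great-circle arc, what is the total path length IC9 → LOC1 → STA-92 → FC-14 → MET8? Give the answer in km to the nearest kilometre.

3806 km

IC9→LOC1: c = 0.167974 rad, d = 1070.20 km
LOC1→STA-92: c = 0.051789 rad, d = 329.96 km
STA-92→FC-14: c = 0.106033 rad, d = 675.56 km
FC-14→MET8: c = 0.271582 rad, d = 1730.31 km
Total = 1070.20 + 329.96 + 675.56 + 1730.31 = 3806.02 km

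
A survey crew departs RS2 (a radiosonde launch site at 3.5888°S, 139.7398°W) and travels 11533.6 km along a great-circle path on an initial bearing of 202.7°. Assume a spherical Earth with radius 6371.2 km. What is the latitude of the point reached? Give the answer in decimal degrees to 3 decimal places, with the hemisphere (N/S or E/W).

δ = d/R = 11533.6/6371.2 = 1.810271 rad
φ₂ = arcsin(sin φ₁ cos δ + cos φ₁ sin δ cos θ)
   = arcsin(-0.06260·-0.23719 + 0.99804·0.97146·-0.92254) = -61.59495°
λ₂ = λ₁ + atan2(sin θ sin δ cos φ₁, cos δ − sin φ₁ sin φ₂) = 92.26709°

61.595°S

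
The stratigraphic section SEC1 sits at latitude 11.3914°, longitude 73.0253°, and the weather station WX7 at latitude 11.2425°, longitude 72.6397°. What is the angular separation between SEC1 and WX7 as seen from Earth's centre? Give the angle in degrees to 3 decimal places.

0.406°

Δφ = -0.1489°,  Δλ = -0.3856°
a = sin²(Δφ/2) + cos φ₁ cos φ₂ sin²(Δλ/2) = 0.000013
c = 2·arcsin(√a) = 0.007092 rad = 0.4064°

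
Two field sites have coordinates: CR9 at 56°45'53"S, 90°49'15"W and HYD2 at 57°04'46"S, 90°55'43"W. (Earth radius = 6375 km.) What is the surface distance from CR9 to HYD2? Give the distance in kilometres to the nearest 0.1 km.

CR9: φ = -56.76472°, λ = -90.82083°
HYD2: φ = -57.07944°, λ = -90.92861°
Δφ = -0.3147°,  Δλ = -0.1078°
a = sin²(Δφ/2) + cos φ₁ cos φ₂ sin²(Δλ/2) = 0.000008
c = 2·arcsin(√a) = 0.005588 rad = 0.3202°
d = R·c = 6375 × 0.005588 = 35.6 km

35.6 km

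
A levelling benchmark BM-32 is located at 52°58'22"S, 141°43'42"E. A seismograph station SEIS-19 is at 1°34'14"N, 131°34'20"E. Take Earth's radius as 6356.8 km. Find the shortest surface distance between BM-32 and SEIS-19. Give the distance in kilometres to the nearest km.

BM-32: φ = -52.97278°, λ = +141.72833°
SEIS-19: φ = +1.57056°, λ = +131.57222°
Δφ = 54.5433°,  Δλ = -10.1561°
a = sin²(Δφ/2) + cos φ₁ cos φ₂ sin²(Δλ/2) = 0.214673
c = 2·arcsin(√a) = 0.963493 rad = 55.2041°
d = R·c = 6356.8 × 0.963493 = 6124.7 km

6125 km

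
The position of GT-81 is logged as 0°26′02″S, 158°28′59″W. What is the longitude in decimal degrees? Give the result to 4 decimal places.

158.4831°W

158° + 28′/60 + 59″/3600 = 158 + 0.46667 + 0.01639 = 158.4831°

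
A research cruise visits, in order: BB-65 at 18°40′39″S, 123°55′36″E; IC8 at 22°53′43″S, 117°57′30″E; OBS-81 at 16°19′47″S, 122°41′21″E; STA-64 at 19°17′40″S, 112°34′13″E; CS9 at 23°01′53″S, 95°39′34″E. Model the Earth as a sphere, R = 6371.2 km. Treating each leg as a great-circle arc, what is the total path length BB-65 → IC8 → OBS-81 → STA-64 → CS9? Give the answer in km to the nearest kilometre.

BB-65: φ = -18.67750°, λ = +123.92667°
IC8: φ = -22.89528°, λ = +117.95833°
OBS-81: φ = -16.32972°, λ = +122.68917°
STA-64: φ = -19.29444°, λ = +112.57028°
CS9: φ = -23.03139°, λ = +95.65944°
BB-65→IC8: c = 0.122049 rad, d = 777.60 km
IC8→OBS-81: c = 0.138459 rad, d = 882.15 km
OBS-81→STA-64: c = 0.175881 rad, d = 1120.57 km
STA-64→CS9: c = 0.282669 rad, d = 1800.94 km
Total = 777.60 + 882.15 + 1120.57 + 1800.94 = 4581.27 km

4581 km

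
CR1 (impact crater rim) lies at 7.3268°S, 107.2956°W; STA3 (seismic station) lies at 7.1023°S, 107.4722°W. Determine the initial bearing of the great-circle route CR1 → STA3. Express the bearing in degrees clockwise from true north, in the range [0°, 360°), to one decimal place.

Δλ = -0.1766°
y = sin Δλ · cos φ₂ = -0.003059
x = cos φ₁ sin φ₂ − sin φ₁ cos φ₂ cos Δλ = 0.003918
θ = atan2(y, x) = -37.9799° → 322.0201° (mod 360°)

322.0°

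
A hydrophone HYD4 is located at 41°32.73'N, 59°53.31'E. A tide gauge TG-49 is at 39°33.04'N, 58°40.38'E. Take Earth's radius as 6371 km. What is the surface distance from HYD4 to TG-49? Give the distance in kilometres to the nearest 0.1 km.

244.4 km

HYD4: φ = +41.54550°, λ = +59.88850°
TG-49: φ = +39.55067°, λ = +58.67300°
Δφ = -1.9948°,  Δλ = -1.2155°
a = sin²(Δφ/2) + cos φ₁ cos φ₂ sin²(Δλ/2) = 0.000368
c = 2·arcsin(√a) = 0.038366 rad = 2.1982°
d = R·c = 6371 × 0.038366 = 244.4 km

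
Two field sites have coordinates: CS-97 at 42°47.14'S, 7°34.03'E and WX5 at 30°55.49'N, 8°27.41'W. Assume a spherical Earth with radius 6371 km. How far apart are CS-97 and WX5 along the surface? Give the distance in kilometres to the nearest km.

CS-97: φ = -42.78567°, λ = +7.56717°
WX5: φ = +30.92483°, λ = -8.45683°
Δφ = 73.7105°,  Δλ = -16.0240°
a = sin²(Δφ/2) + cos φ₁ cos φ₂ sin²(Δλ/2) = 0.371985
c = 2·arcsin(√a) = 1.311884 rad = 75.1654°
d = R·c = 6371 × 1.311884 = 8358.0 km

8358 km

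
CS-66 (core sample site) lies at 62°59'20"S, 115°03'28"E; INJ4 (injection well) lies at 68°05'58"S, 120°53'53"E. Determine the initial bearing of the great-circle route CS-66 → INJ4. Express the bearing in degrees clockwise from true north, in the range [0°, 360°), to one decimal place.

157.3°

CS-66: φ = -62.98889°, λ = +115.05778°
INJ4: φ = -68.09944°, λ = +120.89806°
Δλ = 5.8403°
y = sin Δλ · cos φ₂ = 0.037955
x = cos φ₁ sin φ₂ − sin φ₁ cos φ₂ cos Δλ = -0.090803
θ = atan2(y, x) = 157.3156° → 157.3156° (mod 360°)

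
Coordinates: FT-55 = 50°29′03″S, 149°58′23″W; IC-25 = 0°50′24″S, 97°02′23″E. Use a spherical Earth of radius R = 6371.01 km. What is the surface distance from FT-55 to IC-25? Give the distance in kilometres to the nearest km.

FT-55: φ = -50.48417°, λ = -149.97306°
IC-25: φ = -0.84000°, λ = +97.03972°
Δφ = 49.6442°,  Δλ = -112.9872°
a = sin²(Δφ/2) + cos φ₁ cos φ₂ sin²(Δλ/2) = 0.618576
c = 2·arcsin(√a) = 1.810229 rad = 103.7185°
d = R·c = 6371.01 × 1.810229 = 11533.0 km

11533 km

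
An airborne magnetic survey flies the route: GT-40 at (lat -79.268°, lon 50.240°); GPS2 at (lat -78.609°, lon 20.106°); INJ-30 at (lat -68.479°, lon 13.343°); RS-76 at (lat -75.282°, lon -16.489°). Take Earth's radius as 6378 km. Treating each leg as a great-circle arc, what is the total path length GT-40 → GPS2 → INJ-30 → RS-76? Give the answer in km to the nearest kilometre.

3044 km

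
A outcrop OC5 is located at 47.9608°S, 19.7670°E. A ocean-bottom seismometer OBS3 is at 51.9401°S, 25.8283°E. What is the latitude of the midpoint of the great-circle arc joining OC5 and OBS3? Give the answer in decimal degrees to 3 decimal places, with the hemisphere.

Bx = cos φ₂ cos Δλ = 0.613039,  By = cos φ₂ sin Δλ = 0.065096
φₘ = atan2(sin φ₁ + sin φ₂, √((cos φ₁ + Bx)² + By²)) = -49.98988°
λₘ = λ₁ + atan2(By, cos φ₁ + Bx) = 22.67228°

49.990°S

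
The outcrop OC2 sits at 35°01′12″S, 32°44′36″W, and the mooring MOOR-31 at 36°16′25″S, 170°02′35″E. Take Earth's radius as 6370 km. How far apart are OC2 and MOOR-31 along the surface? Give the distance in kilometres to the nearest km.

11742 km

OC2: φ = -35.02000°, λ = -32.74333°
MOOR-31: φ = -36.27361°, λ = +170.04306°
Δφ = -1.2536°,  Δλ = -157.2136°
a = sin²(Δφ/2) + cos φ₁ cos φ₂ sin²(Δλ/2) = 0.634595
c = 2·arcsin(√a) = 1.843349 rad = 105.6161°
d = R·c = 6370 × 1.843349 = 11742.1 km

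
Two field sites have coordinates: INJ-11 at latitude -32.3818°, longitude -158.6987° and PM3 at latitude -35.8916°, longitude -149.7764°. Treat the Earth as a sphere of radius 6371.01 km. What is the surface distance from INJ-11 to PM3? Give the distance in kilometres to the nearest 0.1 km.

908.7 km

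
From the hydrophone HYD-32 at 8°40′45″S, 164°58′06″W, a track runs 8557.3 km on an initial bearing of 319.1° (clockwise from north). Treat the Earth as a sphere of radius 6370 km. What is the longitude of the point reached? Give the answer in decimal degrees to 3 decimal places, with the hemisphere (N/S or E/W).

132.669°E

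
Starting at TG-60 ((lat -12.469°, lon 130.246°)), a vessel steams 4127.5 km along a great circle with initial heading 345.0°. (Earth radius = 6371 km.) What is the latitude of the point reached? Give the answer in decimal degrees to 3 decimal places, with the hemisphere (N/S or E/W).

23.391°N

δ = d/R = 4127.5/6371 = 0.647857 rad
φ₂ = arcsin(sin φ₁ cos δ + cos φ₁ sin δ cos θ)
   = arcsin(-0.21591·0.79738 + 0.97641·0.60348·0.96593) = 23.39102°
λ₂ = λ₁ + atan2(sin θ sin δ cos φ₁, cos δ − sin φ₁ sin φ₂) = 120.44785°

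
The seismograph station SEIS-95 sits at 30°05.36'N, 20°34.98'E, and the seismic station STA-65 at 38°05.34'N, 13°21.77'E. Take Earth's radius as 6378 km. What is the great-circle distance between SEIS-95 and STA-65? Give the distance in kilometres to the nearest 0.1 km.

1110.9 km

SEIS-95: φ = +30.08933°, λ = +20.58300°
STA-65: φ = +38.08900°, λ = +13.36283°
Δφ = 7.9997°,  Δλ = -7.2202°
a = sin²(Δφ/2) + cos φ₁ cos φ₂ sin²(Δλ/2) = 0.007566
c = 2·arcsin(√a) = 0.174180 rad = 9.9798°
d = R·c = 6378 × 0.174180 = 1110.9 km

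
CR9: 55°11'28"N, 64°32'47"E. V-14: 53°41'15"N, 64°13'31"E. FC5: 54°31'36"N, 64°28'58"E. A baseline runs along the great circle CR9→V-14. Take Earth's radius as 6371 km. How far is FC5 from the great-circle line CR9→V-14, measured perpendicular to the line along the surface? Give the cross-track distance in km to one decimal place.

CR9: φ = +55.19111°, λ = +64.54639°
V-14: φ = +53.68750°, λ = +64.22528°
FC5: φ = +54.52667°, λ = +64.48278°
δ₁₃ = central angle CR9→FC5 = 0.011614 rad  (haversine)
θ₁₃ = bearing CR9→FC5 = 183.180°,  θ₁₂ = bearing CR9→V-14 = 187.211°
dₓₜ = R·arcsin(sin δ₁₃ · sin(θ₁₃ − θ₁₂)) = 6371·arcsin(0.01161·sin(-4.031°)) = -5.201 km
|dₓₜ| = 5.201 km

5.2 km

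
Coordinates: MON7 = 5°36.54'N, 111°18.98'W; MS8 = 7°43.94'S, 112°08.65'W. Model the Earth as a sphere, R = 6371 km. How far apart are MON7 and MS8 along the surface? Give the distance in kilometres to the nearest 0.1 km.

1486.3 km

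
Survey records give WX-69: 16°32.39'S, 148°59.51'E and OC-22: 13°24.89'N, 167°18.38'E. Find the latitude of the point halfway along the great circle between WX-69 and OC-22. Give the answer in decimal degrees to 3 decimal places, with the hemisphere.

WX-69: φ = -16.53983°, λ = +148.99183°
OC-22: φ = +13.41483°, λ = +167.30633°
Bx = cos φ₂ cos Δλ = 0.923444,  By = cos φ₂ sin Δλ = 0.305659
φₘ = atan2(sin φ₁ + sin φ₂, √((cos φ₁ + Bx)² + By²)) = -1.58266°
λₘ = λ₁ + atan2(By, cos φ₁ + Bx) = 158.21648°

1.583°S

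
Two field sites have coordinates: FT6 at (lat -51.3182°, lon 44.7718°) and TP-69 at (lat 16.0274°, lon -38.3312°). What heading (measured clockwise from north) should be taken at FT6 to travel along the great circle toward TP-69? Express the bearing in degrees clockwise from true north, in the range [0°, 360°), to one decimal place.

Δλ = -83.1030°
y = sin Δλ · cos φ₂ = -0.954175
x = cos φ₁ sin φ₂ − sin φ₁ cos φ₂ cos Δλ = 0.262657
θ = atan2(y, x) = -74.6093° → 285.3907° (mod 360°)

285.4°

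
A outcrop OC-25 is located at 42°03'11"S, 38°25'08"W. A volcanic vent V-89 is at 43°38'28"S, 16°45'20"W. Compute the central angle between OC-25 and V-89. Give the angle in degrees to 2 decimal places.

OC-25: φ = -42.05306°, λ = -38.41889°
V-89: φ = -43.64111°, λ = -16.75556°
Δφ = -1.5881°,  Δλ = 21.6633°
a = sin²(Δφ/2) + cos φ₁ cos φ₂ sin²(Δλ/2) = 0.019169
c = 2·arcsin(√a) = 0.277795 rad = 15.9165°

15.92°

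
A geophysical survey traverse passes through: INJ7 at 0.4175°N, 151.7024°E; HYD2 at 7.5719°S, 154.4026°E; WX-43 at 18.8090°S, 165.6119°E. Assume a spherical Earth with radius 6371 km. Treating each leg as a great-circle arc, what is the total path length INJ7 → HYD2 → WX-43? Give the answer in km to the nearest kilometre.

2678 km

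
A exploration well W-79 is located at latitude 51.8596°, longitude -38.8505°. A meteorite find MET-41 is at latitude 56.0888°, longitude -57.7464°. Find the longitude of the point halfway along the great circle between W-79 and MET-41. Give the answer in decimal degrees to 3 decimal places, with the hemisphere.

47.814°W

Bx = cos φ₂ cos Δλ = 0.527841,  By = cos φ₂ sin Δλ = -0.180678
φₘ = atan2(sin φ₁ + sin φ₂, √((cos φ₁ + Bx)² + By²)) = 54.34466°
λₘ = λ₁ + atan2(By, cos φ₁ + Bx) = -47.81437°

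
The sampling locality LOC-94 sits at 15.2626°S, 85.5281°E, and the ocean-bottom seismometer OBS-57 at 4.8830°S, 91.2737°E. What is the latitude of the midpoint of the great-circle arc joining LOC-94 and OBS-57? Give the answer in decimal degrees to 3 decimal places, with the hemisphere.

Bx = cos φ₂ cos Δλ = 0.991365,  By = cos φ₂ sin Δλ = 0.099748
φₘ = atan2(sin φ₁ + sin φ₂, √((cos φ₁ + Bx)² + By²)) = -10.08521°
λₘ = λ₁ + atan2(By, cos φ₁ + Bx) = 88.44729°

10.085°S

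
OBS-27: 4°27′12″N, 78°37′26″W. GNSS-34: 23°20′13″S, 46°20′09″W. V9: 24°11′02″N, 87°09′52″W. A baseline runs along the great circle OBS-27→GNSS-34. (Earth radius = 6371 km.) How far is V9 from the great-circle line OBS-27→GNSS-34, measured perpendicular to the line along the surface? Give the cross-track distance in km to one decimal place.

997.1 km

OBS-27: φ = +4.45333°, λ = -78.62389°
GNSS-34: φ = -23.33694°, λ = -46.33583°
V9: φ = +24.18389°, λ = -87.16444°
δ₁₃ = central angle OBS-27→V9 = 0.373090 rad  (haversine)
θ₁₃ = bearing OBS-27→V9 = 338.181°,  θ₁₂ = bearing OBS-27→GNSS-34 = 132.865°
dₓₜ = R·arcsin(sin δ₁₃ · sin(θ₁₃ − θ₁₂)) = 6371·arcsin(0.36449·sin(205.316°)) = -997.068 km
|dₓₜ| = 997.068 km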